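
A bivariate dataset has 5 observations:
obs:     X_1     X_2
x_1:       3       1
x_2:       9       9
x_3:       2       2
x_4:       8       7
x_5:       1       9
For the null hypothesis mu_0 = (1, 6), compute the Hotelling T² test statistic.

Step 1 — sample mean vector:
  mean(X_1) = (3 + 9 + 2 + 8 + 1) / 5 = 23/5 = 4.6
  mean(X_2) = (1 + 9 + 2 + 7 + 9) / 5 = 28/5 = 5.6
  x̄ = (4.6, 5.6),  deviation x̄ - mu_0 = (4.6, 5.6) - (1, 6) = (3.6, -0.4).

Step 2 — sample covariance matrix, S[i,j] = (1/(n-1)) · Σ_k (x_{k,i} - mean_i) · (x_{k,j} - mean_j), divisor n-1 = 4:
  S[X_1,X_1] = ((-1.6)·(-1.6) + (4.4)·(4.4) + (-2.6)·(-2.6) + (3.4)·(3.4) + (-3.6)·(-3.6)) / 4 = 53.2/4 = 13.3
  S[X_1,X_2] = ((-1.6)·(-4.6) + (4.4)·(3.4) + (-2.6)·(-3.6) + (3.4)·(1.4) + (-3.6)·(3.4)) / 4 = 24.2/4 = 6.05
  S[X_2,X_2] = ((-4.6)·(-4.6) + (3.4)·(3.4) + (-3.6)·(-3.6) + (1.4)·(1.4) + (3.4)·(3.4)) / 4 = 59.2/4 = 14.8
  S = [[13.3, 6.05],
 [6.05, 14.8]].

Step 3 — invert S. det(S) = 13.3·14.8 - (6.05)² = 160.2375.
  S^{-1} = (1/det) · [[d, -b], [-b, a]] = [[0.0924, -0.0378],
 [-0.0378, 0.083]].

Step 4 — quadratic form (x̄ - mu_0)^T · S^{-1} · (x̄ - mu_0):
  S^{-1} · (x̄ - mu_0) = (0.3476, -0.1691),
  (x̄ - mu_0)^T · [...] = (3.6)·(0.3476) + (-0.4)·(-0.1691) = 1.319.

Step 5 — scale by n: T² = 5 · 1.319 = 6.5952.

T² ≈ 6.5952


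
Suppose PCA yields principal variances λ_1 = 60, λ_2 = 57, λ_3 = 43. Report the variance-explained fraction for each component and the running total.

Step 1 — total variance = trace(Sigma) = Σ λ_i = 60 + 57 + 43 = 160.

Step 2 — fraction explained by component i = λ_i / Σ λ:
  PC1: 60/160 = 0.375
  PC2: 57/160 = 0.3563
  PC3: 43/160 = 0.2687

Step 3 — cumulative fraction after k components = (λ_1 + ... + λ_k) / Σ λ:
  k = 1: 60/160 = 0.375
  k = 2: (60 + 57)/160 = 117/160 = 0.7312
  k = 3: (60 + 57 + 43)/160 = 160/160 = 1

Summary (fraction, with percent):

explained: PC1 0.375 (37.5%), PC2 0.3563 (35.62%), PC3 0.2687 (26.88%);  cumulative: 0.375, 0.7312, 1


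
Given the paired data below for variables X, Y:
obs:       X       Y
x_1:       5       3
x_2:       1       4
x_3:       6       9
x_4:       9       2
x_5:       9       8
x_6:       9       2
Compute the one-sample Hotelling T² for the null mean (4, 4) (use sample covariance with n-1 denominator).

Step 1 — sample mean vector:
  mean(X) = (5 + 1 + 6 + 9 + 9 + 9) / 6 = 39/6 = 6.5
  mean(Y) = (3 + 4 + 9 + 2 + 8 + 2) / 6 = 28/6 = 4.6667
  x̄ = (6.5, 4.6667),  deviation x̄ - mu_0 = (6.5, 4.6667) - (4, 4) = (2.5, 0.6667).

Step 2 — sample covariance matrix, S[i,j] = (1/(n-1)) · Σ_k (x_{k,i} - mean_i) · (x_{k,j} - mean_j), divisor n-1 = 5:
  S[X,X] = ((-1.5)·(-1.5) + (-5.5)·(-5.5) + (-0.5)·(-0.5) + (2.5)·(2.5) + (2.5)·(2.5) + (2.5)·(2.5)) / 5 = 51.5/5 = 10.3
  S[X,Y] = ((-1.5)·(-1.6667) + (-5.5)·(-0.6667) + (-0.5)·(4.3333) + (2.5)·(-2.6667) + (2.5)·(3.3333) + (2.5)·(-2.6667)) / 5 = -1/5 = -0.2
  S[Y,Y] = ((-1.6667)·(-1.6667) + (-0.6667)·(-0.6667) + (4.3333)·(4.3333) + (-2.6667)·(-2.6667) + (3.3333)·(3.3333) + (-2.6667)·(-2.6667)) / 5 = 47.3333/5 = 9.4667
  S = [[10.3, -0.2],
 [-0.2, 9.4667]].

Step 3 — invert S. det(S) = 10.3·9.4667 - (-0.2)² = 97.4667.
  S^{-1} = (1/det) · [[d, -b], [-b, a]] = [[0.0971, 0.0021],
 [0.0021, 0.1057]].

Step 4 — quadratic form (x̄ - mu_0)^T · S^{-1} · (x̄ - mu_0):
  S^{-1} · (x̄ - mu_0) = (0.2442, 0.0756),
  (x̄ - mu_0)^T · [...] = (2.5)·(0.2442) + (0.6667)·(0.0756) = 0.6609.

Step 5 — scale by n: T² = 6 · 0.6609 = 3.9651.

T² ≈ 3.9651


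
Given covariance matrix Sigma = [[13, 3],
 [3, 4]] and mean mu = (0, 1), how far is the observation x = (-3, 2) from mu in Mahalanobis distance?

Step 1 — centre the observation: (x - mu) = (-3, 1).

Step 2 — invert Sigma. det(Sigma) = 13·4 - (3)² = 43.
  Sigma^{-1} = (1/det) · [[d, -b], [-b, a]] = [[0.093, -0.0698],
 [-0.0698, 0.3023]].

Step 3 — form the quadratic (x - mu)^T · Sigma^{-1} · (x - mu):
  Sigma^{-1} · (x - mu) = (-0.3488, 0.5116).
  (x - mu)^T · [Sigma^{-1} · (x - mu)] = (-3)·(-0.3488) + (1)·(0.5116) = 1.5581.

Step 4 — take square root: d = √(1.5581) ≈ 1.2483.

d(x, mu) = √(1.5581) ≈ 1.2483


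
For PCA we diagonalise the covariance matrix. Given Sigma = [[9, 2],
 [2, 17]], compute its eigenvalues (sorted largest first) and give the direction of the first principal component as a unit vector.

Step 1 — characteristic polynomial of 2×2 Sigma:
  det(Sigma - λI) = λ² - trace · λ + det = 0.
  trace = 9 + 17 = 26, det = 9·17 - (2)² = 149.
Step 2 — discriminant:
  Δ = trace² - 4·det = 676 - 596 = 80.
Step 3 — eigenvalues:
  λ = (trace ± √Δ)/2 = (26 ± 8.9443)/2,
  λ_1 = 17.4721,  λ_2 = 8.5279.

Step 4 — unit eigenvector for λ_1: solve (Sigma - λ_1 I)v = 0. First row:
  (9 - 17.4721)·v_x + (2)·v_y = 0, i.e. (-8.4721)·v_x + (2)·v_y = 0,
  so v ∝ (b, λ_1 - a) = (2, 8.4721) = u.
  ||u|| = √((2)² + (8.4721)²) = √(75.7771) ≈ 8.705,
  v_1 = u/||u|| ≈ (0.2298, 0.9732) (||v_1|| = 1).

λ_1 = 17.4721,  λ_2 = 8.5279;  v_1 ≈ (0.2298, 0.9732)


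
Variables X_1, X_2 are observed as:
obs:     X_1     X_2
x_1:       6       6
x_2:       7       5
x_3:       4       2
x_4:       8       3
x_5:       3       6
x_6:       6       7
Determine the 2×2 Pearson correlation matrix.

Step 1 — column means:
  mean(X_1) = (6 + 7 + 4 + 8 + 3 + 6) / 6 = 34/6 = 5.6667
  mean(X_2) = (6 + 5 + 2 + 3 + 6 + 7) / 6 = 29/6 = 4.8333

Step 2 — sample variances and covariances s[i,j] = (1/(n-1)) · Σ_k (x_{k,i} - mean_i) · (x_{k,j} - mean_j), with n-1 = 5:
  s[X_1,X_1] = ((0.3333)·(0.3333) + (1.3333)·(1.3333) + (-1.6667)·(-1.6667) + (2.3333)·(2.3333) + (-2.6667)·(-2.6667) + (0.3333)·(0.3333)) / 5 = 17.3333/5 = 3.4667
  s[X_1,X_2] = ((0.3333)·(1.1667) + (1.3333)·(0.1667) + (-1.6667)·(-2.8333) + (2.3333)·(-1.8333) + (-2.6667)·(1.1667) + (0.3333)·(2.1667)) / 5 = -1.3333/5 = -0.2667
  s[X_2,X_2] = ((1.1667)·(1.1667) + (0.1667)·(0.1667) + (-2.8333)·(-2.8333) + (-1.8333)·(-1.8333) + (1.1667)·(1.1667) + (2.1667)·(2.1667)) / 5 = 18.8333/5 = 3.7667
  Sample standard deviations s_i = √(s[i,i]):
  s(X_1) = √(3.4667) = 1.8619
  s(X_2) = √(3.7667) = 1.9408

Step 3 — r_{ij} = s_{ij} / (s_i · s_j):
  r[X_1,X_1] = 1 (diagonal).
  r[X_1,X_2] = -0.2667 / (1.8619 · 1.9408) = -0.2667 / 3.6136 = -0.0738
  r[X_2,X_2] = 1 (diagonal).

R is symmetric with unit diagonal. Assembling:

R = [[1, -0.0738],
 [-0.0738, 1]]


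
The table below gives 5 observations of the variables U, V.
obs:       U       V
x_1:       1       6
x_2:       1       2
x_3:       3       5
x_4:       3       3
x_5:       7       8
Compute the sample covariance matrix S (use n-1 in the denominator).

Step 1 — column means:
  mean(U) = (1 + 1 + 3 + 3 + 7) / 5 = 15/5 = 3
  mean(V) = (6 + 2 + 5 + 3 + 8) / 5 = 24/5 = 4.8

Step 2 — sample covariance S[i,j] = (1/(n-1)) · Σ_k (x_{k,i} - mean_i) · (x_{k,j} - mean_j), with n-1 = 4.
  S[U,U] = ((-2)·(-2) + (-2)·(-2) + (0)·(0) + (0)·(0) + (4)·(4)) / 4 = 24/4 = 6
  S[U,V] = ((-2)·(1.2) + (-2)·(-2.8) + (0)·(0.2) + (0)·(-1.8) + (4)·(3.2)) / 4 = 16/4 = 4
  S[V,V] = ((1.2)·(1.2) + (-2.8)·(-2.8) + (0.2)·(0.2) + (-1.8)·(-1.8) + (3.2)·(3.2)) / 4 = 22.8/4 = 5.7

S is symmetric (S[j,i] = S[i,j]). Assembling:

S = [[6, 4],
 [4, 5.7]]


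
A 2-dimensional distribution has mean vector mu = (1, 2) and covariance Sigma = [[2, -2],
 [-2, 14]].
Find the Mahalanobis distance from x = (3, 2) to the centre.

Step 1 — centre the observation: (x - mu) = (2, 0).

Step 2 — invert Sigma. det(Sigma) = 2·14 - (-2)² = 24.
  Sigma^{-1} = (1/det) · [[d, -b], [-b, a]] = [[0.5833, 0.0833],
 [0.0833, 0.0833]].

Step 3 — form the quadratic (x - mu)^T · Sigma^{-1} · (x - mu):
  Sigma^{-1} · (x - mu) = (1.1667, 0.1667).
  (x - mu)^T · [Sigma^{-1} · (x - mu)] = (2)·(1.1667) + (0)·(0.1667) = 2.3333.

Step 4 — take square root: d = √(2.3333) ≈ 1.5275.

d(x, mu) = √(2.3333) ≈ 1.5275


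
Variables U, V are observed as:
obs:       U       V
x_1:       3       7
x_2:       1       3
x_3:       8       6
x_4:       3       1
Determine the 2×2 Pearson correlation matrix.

Step 1 — column means:
  mean(U) = (3 + 1 + 8 + 3) / 4 = 15/4 = 3.75
  mean(V) = (7 + 3 + 6 + 1) / 4 = 17/4 = 4.25

Step 2 — sample variances and covariances s[i,j] = (1/(n-1)) · Σ_k (x_{k,i} - mean_i) · (x_{k,j} - mean_j), with n-1 = 3:
  s[U,U] = ((-0.75)·(-0.75) + (-2.75)·(-2.75) + (4.25)·(4.25) + (-0.75)·(-0.75)) / 3 = 26.75/3 = 8.9167
  s[U,V] = ((-0.75)·(2.75) + (-2.75)·(-1.25) + (4.25)·(1.75) + (-0.75)·(-3.25)) / 3 = 11.25/3 = 3.75
  s[V,V] = ((2.75)·(2.75) + (-1.25)·(-1.25) + (1.75)·(1.75) + (-3.25)·(-3.25)) / 3 = 22.75/3 = 7.5833
  Sample standard deviations s_i = √(s[i,i]):
  s(U) = √(8.9167) = 2.9861
  s(V) = √(7.5833) = 2.7538

Step 3 — r_{ij} = s_{ij} / (s_i · s_j):
  r[U,U] = 1 (diagonal).
  r[U,V] = 3.75 / (2.9861 · 2.7538) = 3.75 / 8.223 = 0.456
  r[V,V] = 1 (diagonal).

R is symmetric with unit diagonal. Assembling:

R = [[1, 0.456],
 [0.456, 1]]


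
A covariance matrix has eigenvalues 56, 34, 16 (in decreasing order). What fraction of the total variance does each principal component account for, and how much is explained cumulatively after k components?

Step 1 — total variance = trace(Sigma) = Σ λ_i = 56 + 34 + 16 = 106.

Step 2 — fraction explained by component i = λ_i / Σ λ:
  PC1: 56/106 = 0.5283
  PC2: 34/106 = 0.3208
  PC3: 16/106 = 0.1509

Step 3 — cumulative fraction after k components = (λ_1 + ... + λ_k) / Σ λ:
  k = 1: 56/106 = 0.5283
  k = 2: (56 + 34)/106 = 90/106 = 0.8491
  k = 3: (56 + 34 + 16)/106 = 106/106 = 1

Summary (fraction, with percent):

explained: PC1 0.5283 (52.83%), PC2 0.3208 (32.08%), PC3 0.1509 (15.09%);  cumulative: 0.5283, 0.8491, 1


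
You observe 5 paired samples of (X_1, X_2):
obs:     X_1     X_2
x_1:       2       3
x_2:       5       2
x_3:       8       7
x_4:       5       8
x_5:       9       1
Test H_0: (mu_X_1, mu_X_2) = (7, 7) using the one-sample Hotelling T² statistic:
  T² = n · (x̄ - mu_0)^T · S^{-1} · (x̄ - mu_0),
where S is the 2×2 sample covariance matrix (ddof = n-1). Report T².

Step 1 — sample mean vector:
  mean(X_1) = (2 + 5 + 8 + 5 + 9) / 5 = 29/5 = 5.8
  mean(X_2) = (3 + 2 + 7 + 8 + 1) / 5 = 21/5 = 4.2
  x̄ = (5.8, 4.2),  deviation x̄ - mu_0 = (5.8, 4.2) - (7, 7) = (-1.2, -2.8).

Step 2 — sample covariance matrix, S[i,j] = (1/(n-1)) · Σ_k (x_{k,i} - mean_i) · (x_{k,j} - mean_j), divisor n-1 = 4:
  S[X_1,X_1] = ((-3.8)·(-3.8) + (-0.8)·(-0.8) + (2.2)·(2.2) + (-0.8)·(-0.8) + (3.2)·(3.2)) / 4 = 30.8/4 = 7.7
  S[X_1,X_2] = ((-3.8)·(-1.2) + (-0.8)·(-2.2) + (2.2)·(2.8) + (-0.8)·(3.8) + (3.2)·(-3.2)) / 4 = -0.8/4 = -0.2
  S[X_2,X_2] = ((-1.2)·(-1.2) + (-2.2)·(-2.2) + (2.8)·(2.8) + (3.8)·(3.8) + (-3.2)·(-3.2)) / 4 = 38.8/4 = 9.7
  S = [[7.7, -0.2],
 [-0.2, 9.7]].

Step 3 — invert S. det(S) = 7.7·9.7 - (-0.2)² = 74.65.
  S^{-1} = (1/det) · [[d, -b], [-b, a]] = [[0.1299, 0.0027],
 [0.0027, 0.1031]].

Step 4 — quadratic form (x̄ - mu_0)^T · S^{-1} · (x̄ - mu_0):
  S^{-1} · (x̄ - mu_0) = (-0.1634, -0.292),
  (x̄ - mu_0)^T · [...] = (-1.2)·(-0.1634) + (-2.8)·(-0.292) = 1.0138.

Step 5 — scale by n: T² = 5 · 1.0138 = 5.069.

T² ≈ 5.069


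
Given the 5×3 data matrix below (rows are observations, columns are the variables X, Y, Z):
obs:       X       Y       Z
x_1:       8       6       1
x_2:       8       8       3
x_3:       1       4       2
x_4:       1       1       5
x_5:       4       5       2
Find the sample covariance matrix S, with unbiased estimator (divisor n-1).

Step 1 — column means:
  mean(X) = (8 + 8 + 1 + 1 + 4) / 5 = 22/5 = 4.4
  mean(Y) = (6 + 8 + 4 + 1 + 5) / 5 = 24/5 = 4.8
  mean(Z) = (1 + 3 + 2 + 5 + 2) / 5 = 13/5 = 2.6

Step 2 — sample covariance S[i,j] = (1/(n-1)) · Σ_k (x_{k,i} - mean_i) · (x_{k,j} - mean_j), with n-1 = 4.
  S[X,X] = ((3.6)·(3.6) + (3.6)·(3.6) + (-3.4)·(-3.4) + (-3.4)·(-3.4) + (-0.4)·(-0.4)) / 4 = 49.2/4 = 12.3
  S[X,Y] = ((3.6)·(1.2) + (3.6)·(3.2) + (-3.4)·(-0.8) + (-3.4)·(-3.8) + (-0.4)·(0.2)) / 4 = 31.4/4 = 7.85
  S[X,Z] = ((3.6)·(-1.6) + (3.6)·(0.4) + (-3.4)·(-0.6) + (-3.4)·(2.4) + (-0.4)·(-0.6)) / 4 = -10.2/4 = -2.55
  S[Y,Y] = ((1.2)·(1.2) + (3.2)·(3.2) + (-0.8)·(-0.8) + (-3.8)·(-3.8) + (0.2)·(0.2)) / 4 = 26.8/4 = 6.7
  S[Y,Z] = ((1.2)·(-1.6) + (3.2)·(0.4) + (-0.8)·(-0.6) + (-3.8)·(2.4) + (0.2)·(-0.6)) / 4 = -9.4/4 = -2.35
  S[Z,Z] = ((-1.6)·(-1.6) + (0.4)·(0.4) + (-0.6)·(-0.6) + (2.4)·(2.4) + (-0.6)·(-0.6)) / 4 = 9.2/4 = 2.3

S is symmetric (S[j,i] = S[i,j]). Assembling:

S = [[12.3, 7.85, -2.55],
 [7.85, 6.7, -2.35],
 [-2.55, -2.35, 2.3]]


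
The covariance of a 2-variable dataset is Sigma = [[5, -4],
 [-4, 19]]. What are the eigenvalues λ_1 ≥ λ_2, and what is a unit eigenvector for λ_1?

Step 1 — characteristic polynomial of 2×2 Sigma:
  det(Sigma - λI) = λ² - trace · λ + det = 0.
  trace = 5 + 19 = 24, det = 5·19 - (-4)² = 79.
Step 2 — discriminant:
  Δ = trace² - 4·det = 576 - 316 = 260.
Step 3 — eigenvalues:
  λ = (trace ± √Δ)/2 = (24 ± 16.1245)/2,
  λ_1 = 20.0623,  λ_2 = 3.9377.

Step 4 — unit eigenvector for λ_1: solve (Sigma - λ_1 I)v = 0. First row:
  (5 - 20.0623)·v_x + (-4)·v_y = 0, i.e. (-15.0623)·v_x + (-4)·v_y = 0,
  so v ∝ (b, λ_1 - a) = (-4, 15.0623); multiply by -1 so the first entry is positive: u = (4, -15.0623).
  ||u|| = √((4)² + (-15.0623)²) = √(242.8716) ≈ 15.5843,
  v_1 = u/||u|| ≈ (0.2567, -0.9665) (||v_1|| = 1).

λ_1 = 20.0623,  λ_2 = 3.9377;  v_1 ≈ (0.2567, -0.9665)


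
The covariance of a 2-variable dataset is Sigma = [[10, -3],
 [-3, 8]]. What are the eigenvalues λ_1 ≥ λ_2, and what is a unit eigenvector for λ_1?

Step 1 — characteristic polynomial of 2×2 Sigma:
  det(Sigma - λI) = λ² - trace · λ + det = 0.
  trace = 10 + 8 = 18, det = 10·8 - (-3)² = 71.
Step 2 — discriminant:
  Δ = trace² - 4·det = 324 - 284 = 40.
Step 3 — eigenvalues:
  λ = (trace ± √Δ)/2 = (18 ± 6.3246)/2,
  λ_1 = 12.1623,  λ_2 = 5.8377.

Step 4 — unit eigenvector for λ_1: solve (Sigma - λ_1 I)v = 0. First row:
  (10 - 12.1623)·v_x + (-3)·v_y = 0, i.e. (-2.1623)·v_x + (-3)·v_y = 0,
  so v ∝ (b, λ_1 - a) = (-3, 2.1623); multiply by -1 so the first entry is positive: u = (3, -2.1623).
  ||u|| = √((3)² + (-2.1623)²) = √(13.6754) ≈ 3.698,
  v_1 = u/||u|| ≈ (0.8112, -0.5847) (||v_1|| = 1).

λ_1 = 12.1623,  λ_2 = 5.8377;  v_1 ≈ (0.8112, -0.5847)


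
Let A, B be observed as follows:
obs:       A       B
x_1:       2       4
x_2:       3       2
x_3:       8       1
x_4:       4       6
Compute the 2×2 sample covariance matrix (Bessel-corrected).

Step 1 — column means:
  mean(A) = (2 + 3 + 8 + 4) / 4 = 17/4 = 4.25
  mean(B) = (4 + 2 + 1 + 6) / 4 = 13/4 = 3.25

Step 2 — sample covariance S[i,j] = (1/(n-1)) · Σ_k (x_{k,i} - mean_i) · (x_{k,j} - mean_j), with n-1 = 3.
  S[A,A] = ((-2.25)·(-2.25) + (-1.25)·(-1.25) + (3.75)·(3.75) + (-0.25)·(-0.25)) / 3 = 20.75/3 = 6.9167
  S[A,B] = ((-2.25)·(0.75) + (-1.25)·(-1.25) + (3.75)·(-2.25) + (-0.25)·(2.75)) / 3 = -9.25/3 = -3.0833
  S[B,B] = ((0.75)·(0.75) + (-1.25)·(-1.25) + (-2.25)·(-2.25) + (2.75)·(2.75)) / 3 = 14.75/3 = 4.9167

S is symmetric (S[j,i] = S[i,j]). Assembling:

S = [[6.9167, -3.0833],
 [-3.0833, 4.9167]]


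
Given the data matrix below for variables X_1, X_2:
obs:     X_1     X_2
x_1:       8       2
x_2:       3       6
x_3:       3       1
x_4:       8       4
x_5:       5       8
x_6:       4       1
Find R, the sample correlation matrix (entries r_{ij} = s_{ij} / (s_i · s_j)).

Step 1 — column means:
  mean(X_1) = (8 + 3 + 3 + 8 + 5 + 4) / 6 = 31/6 = 5.1667
  mean(X_2) = (2 + 6 + 1 + 4 + 8 + 1) / 6 = 22/6 = 3.6667

Step 2 — sample variances and covariances s[i,j] = (1/(n-1)) · Σ_k (x_{k,i} - mean_i) · (x_{k,j} - mean_j), with n-1 = 5:
  s[X_1,X_1] = ((2.8333)·(2.8333) + (-2.1667)·(-2.1667) + (-2.1667)·(-2.1667) + (2.8333)·(2.8333) + (-0.1667)·(-0.1667) + (-1.1667)·(-1.1667)) / 5 = 26.8333/5 = 5.3667
  s[X_1,X_2] = ((2.8333)·(-1.6667) + (-2.1667)·(2.3333) + (-2.1667)·(-2.6667) + (2.8333)·(0.3333) + (-0.1667)·(4.3333) + (-1.1667)·(-2.6667)) / 5 = -0.6667/5 = -0.1333
  s[X_2,X_2] = ((-1.6667)·(-1.6667) + (2.3333)·(2.3333) + (-2.6667)·(-2.6667) + (0.3333)·(0.3333) + (4.3333)·(4.3333) + (-2.6667)·(-2.6667)) / 5 = 41.3333/5 = 8.2667
  Sample standard deviations s_i = √(s[i,i]):
  s(X_1) = √(5.3667) = 2.3166
  s(X_2) = √(8.2667) = 2.8752

Step 3 — r_{ij} = s_{ij} / (s_i · s_j):
  r[X_1,X_1] = 1 (diagonal).
  r[X_1,X_2] = -0.1333 / (2.3166 · 2.8752) = -0.1333 / 6.6607 = -0.02
  r[X_2,X_2] = 1 (diagonal).

R is symmetric with unit diagonal. Assembling:

R = [[1, -0.02],
 [-0.02, 1]]


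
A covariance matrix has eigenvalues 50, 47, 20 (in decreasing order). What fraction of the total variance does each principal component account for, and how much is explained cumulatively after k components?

Step 1 — total variance = trace(Sigma) = Σ λ_i = 50 + 47 + 20 = 117.

Step 2 — fraction explained by component i = λ_i / Σ λ:
  PC1: 50/117 = 0.4274
  PC2: 47/117 = 0.4017
  PC3: 20/117 = 0.1709

Step 3 — cumulative fraction after k components = (λ_1 + ... + λ_k) / Σ λ:
  k = 1: 50/117 = 0.4274
  k = 2: (50 + 47)/117 = 97/117 = 0.8291
  k = 3: (50 + 47 + 20)/117 = 117/117 = 1

Summary (fraction, with percent):

explained: PC1 0.4274 (42.74%), PC2 0.4017 (40.17%), PC3 0.1709 (17.09%);  cumulative: 0.4274, 0.8291, 1


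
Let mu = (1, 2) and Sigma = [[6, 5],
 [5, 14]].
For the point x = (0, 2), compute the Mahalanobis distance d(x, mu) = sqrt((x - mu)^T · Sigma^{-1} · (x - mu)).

Step 1 — centre the observation: (x - mu) = (-1, 0).

Step 2 — invert Sigma. det(Sigma) = 6·14 - (5)² = 59.
  Sigma^{-1} = (1/det) · [[d, -b], [-b, a]] = [[0.2373, -0.0847],
 [-0.0847, 0.1017]].

Step 3 — form the quadratic (x - mu)^T · Sigma^{-1} · (x - mu):
  Sigma^{-1} · (x - mu) = (-0.2373, 0.0847).
  (x - mu)^T · [Sigma^{-1} · (x - mu)] = (-1)·(-0.2373) + (0)·(0.0847) = 0.2373.

Step 4 — take square root: d = √(0.2373) ≈ 0.4871.

d(x, mu) = √(0.2373) ≈ 0.4871


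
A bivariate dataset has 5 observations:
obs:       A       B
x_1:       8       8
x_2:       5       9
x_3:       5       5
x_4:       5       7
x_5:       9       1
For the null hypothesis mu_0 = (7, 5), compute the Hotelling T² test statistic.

Step 1 — sample mean vector:
  mean(A) = (8 + 5 + 5 + 5 + 9) / 5 = 32/5 = 6.4
  mean(B) = (8 + 9 + 5 + 7 + 1) / 5 = 30/5 = 6
  x̄ = (6.4, 6),  deviation x̄ - mu_0 = (6.4, 6) - (7, 5) = (-0.6, 1).

Step 2 — sample covariance matrix, S[i,j] = (1/(n-1)) · Σ_k (x_{k,i} - mean_i) · (x_{k,j} - mean_j), divisor n-1 = 4:
  S[A,A] = ((1.6)·(1.6) + (-1.4)·(-1.4) + (-1.4)·(-1.4) + (-1.4)·(-1.4) + (2.6)·(2.6)) / 4 = 15.2/4 = 3.8
  S[A,B] = ((1.6)·(2) + (-1.4)·(3) + (-1.4)·(-1) + (-1.4)·(1) + (2.6)·(-5)) / 4 = -14/4 = -3.5
  S[B,B] = ((2)·(2) + (3)·(3) + (-1)·(-1) + (1)·(1) + (-5)·(-5)) / 4 = 40/4 = 10
  S = [[3.8, -3.5],
 [-3.5, 10]].

Step 3 — invert S. det(S) = 3.8·10 - (-3.5)² = 25.75.
  S^{-1} = (1/det) · [[d, -b], [-b, a]] = [[0.3883, 0.1359],
 [0.1359, 0.1476]].

Step 4 — quadratic form (x̄ - mu_0)^T · S^{-1} · (x̄ - mu_0):
  S^{-1} · (x̄ - mu_0) = (-0.0971, 0.066),
  (x̄ - mu_0)^T · [...] = (-0.6)·(-0.0971) + (1)·(0.066) = 0.1243.

Step 5 — scale by n: T² = 5 · 0.1243 = 0.6214.

T² ≈ 0.6214


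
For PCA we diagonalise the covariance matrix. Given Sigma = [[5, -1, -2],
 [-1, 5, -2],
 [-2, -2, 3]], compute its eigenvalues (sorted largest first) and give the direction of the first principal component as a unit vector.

Step 1 — characteristic polynomial p(λ) = det(λI - Sigma) = λ³ - tr·λ² + c_1·λ - det, where tr = trace, c_1 = sum of the principal 2×2 minors, det = det(Sigma):
  tr = 5 + 5 + 3 = 13,
  c_1 = (5·5 - (-1)²) + (5·3 - (-2)²) + (5·3 - (-2)²) = 24 + 11 + 11 = 46,
  det = 5·(5·3 - (-2)²) - (-1)·((-1)·3 - (-2)·(-2)) + (-2)·((-1)·(-2) - 5·(-2)) = 5·(11) - (-1)·(-7) + (-2)·(12) = 24.
  So p(λ) = λ³ - 13λ² + 46λ - 24.
Step 2 — look for an integer root (rational root theorem: any rational root is an integer divisor of 24). Testing λ = 6:
  p(6) = 216 - 468 + 276 - 24 = 0  ✓
  Dividing out (λ - 6): p(λ) = (λ - 6)(λ² - 7λ + 4).
Step 3 — remaining eigenvalues from the quadratic λ² - 7λ + 4 = 0:
  Δ = 7² - 4·4 = 49 - 16 = 33,  λ = (7 ± √33)/2 = (7 ± 5.7446)/2 ≈ 6.3723 or 0.6277.
  Sorted: λ_1 = 6.3723,  λ_2 = 6,  λ_3 = 0.6277  (check: sum = 13 = tr ✓).

Step 4 — unit eigenvector for λ_1 ≈ 6.3723: v spans the null space of (Sigma - λ_1 I), whose rows are
  r_1 = (-1.3723, -1, -2),  r_2 = (-1, -1.3723, -2),  r_3 = (-2, -2, -3.3723).
  v is orthogonal to every row, so take v ∝ r_1 × r_2 = ((-1)·(-2) - (-2)·(-1.3723), (-2)·(-1) - (-1.3723)·(-2), (-1.3723)·(-1.3723) - (-1)·(-1)) ≈ (-0.7446, -0.7446, 0.8832).
  Rescale (multiply by -1 so the first nonzero entry is positive): u = (0.7446, 0.7446, -0.8832).
  ||u|| = √((0.7446)² + (0.7446)² + (-0.8832)²) = √(1.8887) ≈ 1.3743,  v_1 = u/||u|| ≈ (0.5418, 0.5418, -0.6426) (||v_1|| = 1).

λ_1 = 6.3723,  λ_2 = 6,  λ_3 = 0.6277;  v_1 ≈ (0.5418, 0.5418, -0.6426)


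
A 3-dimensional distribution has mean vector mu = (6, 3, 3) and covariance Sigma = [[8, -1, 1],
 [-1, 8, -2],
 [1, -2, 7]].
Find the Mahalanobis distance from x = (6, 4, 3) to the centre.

Step 1 — centre the observation: (x - mu) = (0, 1, 0).

Step 2 — invert Sigma (cofactor / det for 3×3, or solve directly):
  Sigma^{-1} = [[0.1284, 0.0123, -0.0148],
 [0.0123, 0.1358, 0.037],
 [-0.0148, 0.037, 0.1556]].

Step 3 — form the quadratic (x - mu)^T · Sigma^{-1} · (x - mu):
  Sigma^{-1} · (x - mu) = (0.0123, 0.1358, 0.037).
  (x - mu)^T · [Sigma^{-1} · (x - mu)] = (0)·(0.0123) + (1)·(0.1358) + (0)·(0.037) = 0.1358.

Step 4 — take square root: d = √(0.1358) ≈ 0.3685.

d(x, mu) = √(0.1358) ≈ 0.3685


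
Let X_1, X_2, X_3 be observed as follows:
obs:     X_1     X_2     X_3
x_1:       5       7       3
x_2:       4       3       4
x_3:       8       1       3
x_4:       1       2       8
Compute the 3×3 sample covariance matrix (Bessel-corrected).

Step 1 — column means:
  mean(X_1) = (5 + 4 + 8 + 1) / 4 = 18/4 = 4.5
  mean(X_2) = (7 + 3 + 1 + 2) / 4 = 13/4 = 3.25
  mean(X_3) = (3 + 4 + 3 + 8) / 4 = 18/4 = 4.5

Step 2 — sample covariance S[i,j] = (1/(n-1)) · Σ_k (x_{k,i} - mean_i) · (x_{k,j} - mean_j), with n-1 = 3.
  S[X_1,X_1] = ((0.5)·(0.5) + (-0.5)·(-0.5) + (3.5)·(3.5) + (-3.5)·(-3.5)) / 3 = 25/3 = 8.3333
  S[X_1,X_2] = ((0.5)·(3.75) + (-0.5)·(-0.25) + (3.5)·(-2.25) + (-3.5)·(-1.25)) / 3 = -1.5/3 = -0.5
  S[X_1,X_3] = ((0.5)·(-1.5) + (-0.5)·(-0.5) + (3.5)·(-1.5) + (-3.5)·(3.5)) / 3 = -18/3 = -6
  S[X_2,X_2] = ((3.75)·(3.75) + (-0.25)·(-0.25) + (-2.25)·(-2.25) + (-1.25)·(-1.25)) / 3 = 20.75/3 = 6.9167
  S[X_2,X_3] = ((3.75)·(-1.5) + (-0.25)·(-0.5) + (-2.25)·(-1.5) + (-1.25)·(3.5)) / 3 = -6.5/3 = -2.1667
  S[X_3,X_3] = ((-1.5)·(-1.5) + (-0.5)·(-0.5) + (-1.5)·(-1.5) + (3.5)·(3.5)) / 3 = 17/3 = 5.6667

S is symmetric (S[j,i] = S[i,j]). Assembling:

S = [[8.3333, -0.5, -6],
 [-0.5, 6.9167, -2.1667],
 [-6, -2.1667, 5.6667]]


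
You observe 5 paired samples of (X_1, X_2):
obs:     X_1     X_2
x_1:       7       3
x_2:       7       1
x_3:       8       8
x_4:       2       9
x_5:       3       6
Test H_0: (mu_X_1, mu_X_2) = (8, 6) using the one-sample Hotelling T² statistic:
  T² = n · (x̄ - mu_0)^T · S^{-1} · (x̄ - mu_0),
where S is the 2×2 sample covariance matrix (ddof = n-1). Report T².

Step 1 — sample mean vector:
  mean(X_1) = (7 + 7 + 8 + 2 + 3) / 5 = 27/5 = 5.4
  mean(X_2) = (3 + 1 + 8 + 9 + 6) / 5 = 27/5 = 5.4
  x̄ = (5.4, 5.4),  deviation x̄ - mu_0 = (5.4, 5.4) - (8, 6) = (-2.6, -0.6).

Step 2 — sample covariance matrix, S[i,j] = (1/(n-1)) · Σ_k (x_{k,i} - mean_i) · (x_{k,j} - mean_j), divisor n-1 = 4:
  S[X_1,X_1] = ((1.6)·(1.6) + (1.6)·(1.6) + (2.6)·(2.6) + (-3.4)·(-3.4) + (-2.4)·(-2.4)) / 4 = 29.2/4 = 7.3
  S[X_1,X_2] = ((1.6)·(-2.4) + (1.6)·(-4.4) + (2.6)·(2.6) + (-3.4)·(3.6) + (-2.4)·(0.6)) / 4 = -17.8/4 = -4.45
  S[X_2,X_2] = ((-2.4)·(-2.4) + (-4.4)·(-4.4) + (2.6)·(2.6) + (3.6)·(3.6) + (0.6)·(0.6)) / 4 = 45.2/4 = 11.3
  S = [[7.3, -4.45],
 [-4.45, 11.3]].

Step 3 — invert S. det(S) = 7.3·11.3 - (-4.45)² = 62.6875.
  S^{-1} = (1/det) · [[d, -b], [-b, a]] = [[0.1803, 0.071],
 [0.071, 0.1165]].

Step 4 — quadratic form (x̄ - mu_0)^T · S^{-1} · (x̄ - mu_0):
  S^{-1} · (x̄ - mu_0) = (-0.5113, -0.2544),
  (x̄ - mu_0)^T · [...] = (-2.6)·(-0.5113) + (-0.6)·(-0.2544) = 1.482.

Step 5 — scale by n: T² = 5 · 1.482 = 7.4098.

T² ≈ 7.4098


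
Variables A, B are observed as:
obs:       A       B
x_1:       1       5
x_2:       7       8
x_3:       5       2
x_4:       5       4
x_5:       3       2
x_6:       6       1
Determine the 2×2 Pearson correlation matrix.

Step 1 — column means:
  mean(A) = (1 + 7 + 5 + 5 + 3 + 6) / 6 = 27/6 = 4.5
  mean(B) = (5 + 8 + 2 + 4 + 2 + 1) / 6 = 22/6 = 3.6667

Step 2 — sample variances and covariances s[i,j] = (1/(n-1)) · Σ_k (x_{k,i} - mean_i) · (x_{k,j} - mean_j), with n-1 = 5:
  s[A,A] = ((-3.5)·(-3.5) + (2.5)·(2.5) + (0.5)·(0.5) + (0.5)·(0.5) + (-1.5)·(-1.5) + (1.5)·(1.5)) / 5 = 23.5/5 = 4.7
  s[A,B] = ((-3.5)·(1.3333) + (2.5)·(4.3333) + (0.5)·(-1.6667) + (0.5)·(0.3333) + (-1.5)·(-1.6667) + (1.5)·(-2.6667)) / 5 = 4/5 = 0.8
  s[B,B] = ((1.3333)·(1.3333) + (4.3333)·(4.3333) + (-1.6667)·(-1.6667) + (0.3333)·(0.3333) + (-1.6667)·(-1.6667) + (-2.6667)·(-2.6667)) / 5 = 33.3333/5 = 6.6667
  Sample standard deviations s_i = √(s[i,i]):
  s(A) = √(4.7) = 2.1679
  s(B) = √(6.6667) = 2.582

Step 3 — r_{ij} = s_{ij} / (s_i · s_j):
  r[A,A] = 1 (diagonal).
  r[A,B] = 0.8 / (2.1679 · 2.582) = 0.8 / 5.5976 = 0.1429
  r[B,B] = 1 (diagonal).

R is symmetric with unit diagonal. Assembling:

R = [[1, 0.1429],
 [0.1429, 1]]


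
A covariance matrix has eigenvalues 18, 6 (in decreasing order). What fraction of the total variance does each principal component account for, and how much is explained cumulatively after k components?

Step 1 — total variance = trace(Sigma) = Σ λ_i = 18 + 6 = 24.

Step 2 — fraction explained by component i = λ_i / Σ λ:
  PC1: 18/24 = 0.75
  PC2: 6/24 = 0.25

Step 3 — cumulative fraction after k components = (λ_1 + ... + λ_k) / Σ λ:
  k = 1: 18/24 = 0.75
  k = 2: (18 + 6)/24 = 24/24 = 1

Summary (fraction, with percent):

explained: PC1 0.75 (75%), PC2 0.25 (25%);  cumulative: 0.75, 1


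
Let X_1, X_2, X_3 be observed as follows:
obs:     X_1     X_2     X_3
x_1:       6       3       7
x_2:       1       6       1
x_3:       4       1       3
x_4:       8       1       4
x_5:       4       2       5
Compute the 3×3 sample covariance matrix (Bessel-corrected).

Step 1 — column means:
  mean(X_1) = (6 + 1 + 4 + 8 + 4) / 5 = 23/5 = 4.6
  mean(X_2) = (3 + 6 + 1 + 1 + 2) / 5 = 13/5 = 2.6
  mean(X_3) = (7 + 1 + 3 + 4 + 5) / 5 = 20/5 = 4

Step 2 — sample covariance S[i,j] = (1/(n-1)) · Σ_k (x_{k,i} - mean_i) · (x_{k,j} - mean_j), with n-1 = 4.
  S[X_1,X_1] = ((1.4)·(1.4) + (-3.6)·(-3.6) + (-0.6)·(-0.6) + (3.4)·(3.4) + (-0.6)·(-0.6)) / 4 = 27.2/4 = 6.8
  S[X_1,X_2] = ((1.4)·(0.4) + (-3.6)·(3.4) + (-0.6)·(-1.6) + (3.4)·(-1.6) + (-0.6)·(-0.6)) / 4 = -15.8/4 = -3.95
  S[X_1,X_3] = ((1.4)·(3) + (-3.6)·(-3) + (-0.6)·(-1) + (3.4)·(0) + (-0.6)·(1)) / 4 = 15/4 = 3.75
  S[X_2,X_2] = ((0.4)·(0.4) + (3.4)·(3.4) + (-1.6)·(-1.6) + (-1.6)·(-1.6) + (-0.6)·(-0.6)) / 4 = 17.2/4 = 4.3
  S[X_2,X_3] = ((0.4)·(3) + (3.4)·(-3) + (-1.6)·(-1) + (-1.6)·(0) + (-0.6)·(1)) / 4 = -8/4 = -2
  S[X_3,X_3] = ((3)·(3) + (-3)·(-3) + (-1)·(-1) + (0)·(0) + (1)·(1)) / 4 = 20/4 = 5

S is symmetric (S[j,i] = S[i,j]). Assembling:

S = [[6.8, -3.95, 3.75],
 [-3.95, 4.3, -2],
 [3.75, -2, 5]]


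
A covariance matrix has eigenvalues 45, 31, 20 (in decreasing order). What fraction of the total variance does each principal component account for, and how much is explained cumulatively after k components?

Step 1 — total variance = trace(Sigma) = Σ λ_i = 45 + 31 + 20 = 96.

Step 2 — fraction explained by component i = λ_i / Σ λ:
  PC1: 45/96 = 0.4688
  PC2: 31/96 = 0.3229
  PC3: 20/96 = 0.2083

Step 3 — cumulative fraction after k components = (λ_1 + ... + λ_k) / Σ λ:
  k = 1: 45/96 = 0.4688
  k = 2: (45 + 31)/96 = 76/96 = 0.7917
  k = 3: (45 + 31 + 20)/96 = 96/96 = 1

Summary (fraction, with percent):

explained: PC1 0.4688 (46.88%), PC2 0.3229 (32.29%), PC3 0.2083 (20.83%);  cumulative: 0.4688, 0.7917, 1


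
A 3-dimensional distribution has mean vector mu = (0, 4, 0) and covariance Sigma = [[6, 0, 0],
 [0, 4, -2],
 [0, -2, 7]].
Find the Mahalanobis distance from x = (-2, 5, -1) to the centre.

Step 1 — centre the observation: (x - mu) = (-2, 1, -1).

Step 2 — invert Sigma (cofactor / det for 3×3, or solve directly):
  Sigma^{-1} = [[0.1667, 0, 0],
 [0, 0.2917, 0.0833],
 [0, 0.0833, 0.1667]].

Step 3 — form the quadratic (x - mu)^T · Sigma^{-1} · (x - mu):
  Sigma^{-1} · (x - mu) = (-0.3333, 0.2083, -0.0833).
  (x - mu)^T · [Sigma^{-1} · (x - mu)] = (-2)·(-0.3333) + (1)·(0.2083) + (-1)·(-0.0833) = 0.9583.

Step 4 — take square root: d = √(0.9583) ≈ 0.9789.

d(x, mu) = √(0.9583) ≈ 0.9789


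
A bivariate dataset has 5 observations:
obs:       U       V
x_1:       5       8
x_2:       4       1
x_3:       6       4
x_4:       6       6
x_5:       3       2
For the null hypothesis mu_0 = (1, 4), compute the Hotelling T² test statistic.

Step 1 — sample mean vector:
  mean(U) = (5 + 4 + 6 + 6 + 3) / 5 = 24/5 = 4.8
  mean(V) = (8 + 1 + 4 + 6 + 2) / 5 = 21/5 = 4.2
  x̄ = (4.8, 4.2),  deviation x̄ - mu_0 = (4.8, 4.2) - (1, 4) = (3.8, 0.2).

Step 2 — sample covariance matrix, S[i,j] = (1/(n-1)) · Σ_k (x_{k,i} - mean_i) · (x_{k,j} - mean_j), divisor n-1 = 4:
  S[U,U] = ((0.2)·(0.2) + (-0.8)·(-0.8) + (1.2)·(1.2) + (1.2)·(1.2) + (-1.8)·(-1.8)) / 4 = 6.8/4 = 1.7
  S[U,V] = ((0.2)·(3.8) + (-0.8)·(-3.2) + (1.2)·(-0.2) + (1.2)·(1.8) + (-1.8)·(-2.2)) / 4 = 9.2/4 = 2.3
  S[V,V] = ((3.8)·(3.8) + (-3.2)·(-3.2) + (-0.2)·(-0.2) + (1.8)·(1.8) + (-2.2)·(-2.2)) / 4 = 32.8/4 = 8.2
  S = [[1.7, 2.3],
 [2.3, 8.2]].

Step 3 — invert S. det(S) = 1.7·8.2 - (2.3)² = 8.65.
  S^{-1} = (1/det) · [[d, -b], [-b, a]] = [[0.948, -0.2659],
 [-0.2659, 0.1965]].

Step 4 — quadratic form (x̄ - mu_0)^T · S^{-1} · (x̄ - mu_0):
  S^{-1} · (x̄ - mu_0) = (3.5491, -0.9711),
  (x̄ - mu_0)^T · [...] = (3.8)·(3.5491) + (0.2)·(-0.9711) = 13.2925.

Step 5 — scale by n: T² = 5 · 13.2925 = 66.4624.

T² ≈ 66.4624


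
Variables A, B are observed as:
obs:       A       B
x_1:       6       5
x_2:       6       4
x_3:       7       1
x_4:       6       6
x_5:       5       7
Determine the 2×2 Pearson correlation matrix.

Step 1 — column means:
  mean(A) = (6 + 6 + 7 + 6 + 5) / 5 = 30/5 = 6
  mean(B) = (5 + 4 + 1 + 6 + 7) / 5 = 23/5 = 4.6

Step 2 — sample variances and covariances s[i,j] = (1/(n-1)) · Σ_k (x_{k,i} - mean_i) · (x_{k,j} - mean_j), with n-1 = 4:
  s[A,A] = ((0)·(0) + (0)·(0) + (1)·(1) + (0)·(0) + (-1)·(-1)) / 4 = 2/4 = 0.5
  s[A,B] = ((0)·(0.4) + (0)·(-0.6) + (1)·(-3.6) + (0)·(1.4) + (-1)·(2.4)) / 4 = -6/4 = -1.5
  s[B,B] = ((0.4)·(0.4) + (-0.6)·(-0.6) + (-3.6)·(-3.6) + (1.4)·(1.4) + (2.4)·(2.4)) / 4 = 21.2/4 = 5.3
  Sample standard deviations s_i = √(s[i,i]):
  s(A) = √(0.5) = 0.7071
  s(B) = √(5.3) = 2.3022

Step 3 — r_{ij} = s_{ij} / (s_i · s_j):
  r[A,A] = 1 (diagonal).
  r[A,B] = -1.5 / (0.7071 · 2.3022) = -1.5 / 1.6279 = -0.9214
  r[B,B] = 1 (diagonal).

R is symmetric with unit diagonal. Assembling:

R = [[1, -0.9214],
 [-0.9214, 1]]


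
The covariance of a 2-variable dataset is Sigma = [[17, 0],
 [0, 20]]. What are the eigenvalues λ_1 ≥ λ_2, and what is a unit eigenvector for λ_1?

Step 1 — characteristic polynomial of 2×2 Sigma:
  det(Sigma - λI) = λ² - trace · λ + det = 0.
  trace = 17 + 20 = 37, det = 17·20 - (0)² = 340.
Step 2 — discriminant:
  Δ = trace² - 4·det = 1369 - 1360 = 9.
Step 3 — eigenvalues:
  λ = (trace ± √Δ)/2 = (37 ± 3)/2,
  λ_1 = 20,  λ_2 = 17.

Step 4 — unit eigenvector for λ_1: Sigma is diagonal, so its eigenvectors are the coordinate axes. λ_1 = 20 is the diagonal entry on the second coordinate axis, hence
  v_1 = (0, 1) (||v_1|| = 1).

λ_1 = 20,  λ_2 = 17;  v_1 ≈ (0, 1)


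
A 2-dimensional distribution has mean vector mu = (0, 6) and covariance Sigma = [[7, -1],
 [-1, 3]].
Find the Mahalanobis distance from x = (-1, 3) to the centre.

Step 1 — centre the observation: (x - mu) = (-1, -3).

Step 2 — invert Sigma. det(Sigma) = 7·3 - (-1)² = 20.
  Sigma^{-1} = (1/det) · [[d, -b], [-b, a]] = [[0.15, 0.05],
 [0.05, 0.35]].

Step 3 — form the quadratic (x - mu)^T · Sigma^{-1} · (x - mu):
  Sigma^{-1} · (x - mu) = (-0.3, -1.1).
  (x - mu)^T · [Sigma^{-1} · (x - mu)] = (-1)·(-0.3) + (-3)·(-1.1) = 3.6.

Step 4 — take square root: d = √(3.6) ≈ 1.8974.

d(x, mu) = √(3.6) ≈ 1.8974


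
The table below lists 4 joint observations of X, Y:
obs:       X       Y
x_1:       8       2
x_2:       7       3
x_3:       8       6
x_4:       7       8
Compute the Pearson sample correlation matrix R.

Step 1 — column means:
  mean(X) = (8 + 7 + 8 + 7) / 4 = 30/4 = 7.5
  mean(Y) = (2 + 3 + 6 + 8) / 4 = 19/4 = 4.75

Step 2 — sample variances and covariances s[i,j] = (1/(n-1)) · Σ_k (x_{k,i} - mean_i) · (x_{k,j} - mean_j), with n-1 = 3:
  s[X,X] = ((0.5)·(0.5) + (-0.5)·(-0.5) + (0.5)·(0.5) + (-0.5)·(-0.5)) / 3 = 1/3 = 0.3333
  s[X,Y] = ((0.5)·(-2.75) + (-0.5)·(-1.75) + (0.5)·(1.25) + (-0.5)·(3.25)) / 3 = -1.5/3 = -0.5
  s[Y,Y] = ((-2.75)·(-2.75) + (-1.75)·(-1.75) + (1.25)·(1.25) + (3.25)·(3.25)) / 3 = 22.75/3 = 7.5833
  Sample standard deviations s_i = √(s[i,i]):
  s(X) = √(0.3333) = 0.5774
  s(Y) = √(7.5833) = 2.7538

Step 3 — r_{ij} = s_{ij} / (s_i · s_j):
  r[X,X] = 1 (diagonal).
  r[X,Y] = -0.5 / (0.5774 · 2.7538) = -0.5 / 1.5899 = -0.3145
  r[Y,Y] = 1 (diagonal).

R is symmetric with unit diagonal. Assembling:

R = [[1, -0.3145],
 [-0.3145, 1]]


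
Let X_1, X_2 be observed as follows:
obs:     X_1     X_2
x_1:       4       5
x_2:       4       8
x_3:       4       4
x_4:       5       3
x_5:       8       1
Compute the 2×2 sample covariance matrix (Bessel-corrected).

Step 1 — column means:
  mean(X_1) = (4 + 4 + 4 + 5 + 8) / 5 = 25/5 = 5
  mean(X_2) = (5 + 8 + 4 + 3 + 1) / 5 = 21/5 = 4.2

Step 2 — sample covariance S[i,j] = (1/(n-1)) · Σ_k (x_{k,i} - mean_i) · (x_{k,j} - mean_j), with n-1 = 4.
  S[X_1,X_1] = ((-1)·(-1) + (-1)·(-1) + (-1)·(-1) + (0)·(0) + (3)·(3)) / 4 = 12/4 = 3
  S[X_1,X_2] = ((-1)·(0.8) + (-1)·(3.8) + (-1)·(-0.2) + (0)·(-1.2) + (3)·(-3.2)) / 4 = -14/4 = -3.5
  S[X_2,X_2] = ((0.8)·(0.8) + (3.8)·(3.8) + (-0.2)·(-0.2) + (-1.2)·(-1.2) + (-3.2)·(-3.2)) / 4 = 26.8/4 = 6.7

S is symmetric (S[j,i] = S[i,j]). Assembling:

S = [[3, -3.5],
 [-3.5, 6.7]]


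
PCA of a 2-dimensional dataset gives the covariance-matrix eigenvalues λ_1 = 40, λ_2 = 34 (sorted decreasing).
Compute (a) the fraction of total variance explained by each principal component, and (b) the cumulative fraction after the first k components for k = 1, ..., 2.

Step 1 — total variance = trace(Sigma) = Σ λ_i = 40 + 34 = 74.

Step 2 — fraction explained by component i = λ_i / Σ λ:
  PC1: 40/74 = 0.5405
  PC2: 34/74 = 0.4595

Step 3 — cumulative fraction after k components = (λ_1 + ... + λ_k) / Σ λ:
  k = 1: 40/74 = 0.5405
  k = 2: (40 + 34)/74 = 74/74 = 1

Summary (fraction, with percent):

explained: PC1 0.5405 (54.05%), PC2 0.4595 (45.95%);  cumulative: 0.5405, 1


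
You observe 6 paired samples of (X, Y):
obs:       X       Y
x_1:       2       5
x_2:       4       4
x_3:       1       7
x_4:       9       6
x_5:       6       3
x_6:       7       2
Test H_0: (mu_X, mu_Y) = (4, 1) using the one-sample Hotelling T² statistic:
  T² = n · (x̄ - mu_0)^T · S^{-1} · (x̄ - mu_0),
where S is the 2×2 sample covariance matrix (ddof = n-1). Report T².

Step 1 — sample mean vector:
  mean(X) = (2 + 4 + 1 + 9 + 6 + 7) / 6 = 29/6 = 4.8333
  mean(Y) = (5 + 4 + 7 + 6 + 3 + 2) / 6 = 27/6 = 4.5
  x̄ = (4.8333, 4.5),  deviation x̄ - mu_0 = (4.8333, 4.5) - (4, 1) = (0.8333, 3.5).

Step 2 — sample covariance matrix, S[i,j] = (1/(n-1)) · Σ_k (x_{k,i} - mean_i) · (x_{k,j} - mean_j), divisor n-1 = 5:
  S[X,X] = ((-2.8333)·(-2.8333) + (-0.8333)·(-0.8333) + (-3.8333)·(-3.8333) + (4.1667)·(4.1667) + (1.1667)·(1.1667) + (2.1667)·(2.1667)) / 5 = 46.8333/5 = 9.3667
  S[X,Y] = ((-2.8333)·(0.5) + (-0.8333)·(-0.5) + (-3.8333)·(2.5) + (4.1667)·(1.5) + (1.1667)·(-1.5) + (2.1667)·(-2.5)) / 5 = -11.5/5 = -2.3
  S[Y,Y] = ((0.5)·(0.5) + (-0.5)·(-0.5) + (2.5)·(2.5) + (1.5)·(1.5) + (-1.5)·(-1.5) + (-2.5)·(-2.5)) / 5 = 17.5/5 = 3.5
  S = [[9.3667, -2.3],
 [-2.3, 3.5]].

Step 3 — invert S. det(S) = 9.3667·3.5 - (-2.3)² = 27.4933.
  S^{-1} = (1/det) · [[d, -b], [-b, a]] = [[0.1273, 0.0837],
 [0.0837, 0.3407]].

Step 4 — quadratic form (x̄ - mu_0)^T · S^{-1} · (x̄ - mu_0):
  S^{-1} · (x̄ - mu_0) = (0.3989, 1.2621),
  (x̄ - mu_0)^T · [...] = (0.8333)·(0.3989) + (3.5)·(1.2621) = 4.7498.

Step 5 — scale by n: T² = 6 · 4.7498 = 28.499.

T² ≈ 28.499


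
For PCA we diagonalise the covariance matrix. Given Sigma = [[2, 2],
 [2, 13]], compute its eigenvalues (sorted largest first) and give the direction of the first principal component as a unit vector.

Step 1 — characteristic polynomial of 2×2 Sigma:
  det(Sigma - λI) = λ² - trace · λ + det = 0.
  trace = 2 + 13 = 15, det = 2·13 - (2)² = 22.
Step 2 — discriminant:
  Δ = trace² - 4·det = 225 - 88 = 137.
Step 3 — eigenvalues:
  λ = (trace ± √Δ)/2 = (15 ± 11.7047)/2,
  λ_1 = 13.3523,  λ_2 = 1.6477.

Step 4 — unit eigenvector for λ_1: solve (Sigma - λ_1 I)v = 0. First row:
  (2 - 13.3523)·v_x + (2)·v_y = 0, i.e. (-11.3523)·v_x + (2)·v_y = 0,
  so v ∝ (b, λ_1 - a) = (2, 11.3523) = u.
  ||u|| = √((2)² + (11.3523)²) = √(132.8758) ≈ 11.5272,
  v_1 = u/||u|| ≈ (0.1735, 0.9848) (||v_1|| = 1).

λ_1 = 13.3523,  λ_2 = 1.6477;  v_1 ≈ (0.1735, 0.9848)


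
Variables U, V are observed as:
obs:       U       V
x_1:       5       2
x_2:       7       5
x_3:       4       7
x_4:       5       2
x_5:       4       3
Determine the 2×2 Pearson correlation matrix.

Step 1 — column means:
  mean(U) = (5 + 7 + 4 + 5 + 4) / 5 = 25/5 = 5
  mean(V) = (2 + 5 + 7 + 2 + 3) / 5 = 19/5 = 3.8

Step 2 — sample variances and covariances s[i,j] = (1/(n-1)) · Σ_k (x_{k,i} - mean_i) · (x_{k,j} - mean_j), with n-1 = 4:
  s[U,U] = ((0)·(0) + (2)·(2) + (-1)·(-1) + (0)·(0) + (-1)·(-1)) / 4 = 6/4 = 1.5
  s[U,V] = ((0)·(-1.8) + (2)·(1.2) + (-1)·(3.2) + (0)·(-1.8) + (-1)·(-0.8)) / 4 = 0/4 = 0
  s[V,V] = ((-1.8)·(-1.8) + (1.2)·(1.2) + (3.2)·(3.2) + (-1.8)·(-1.8) + (-0.8)·(-0.8)) / 4 = 18.8/4 = 4.7
  Sample standard deviations s_i = √(s[i,i]):
  s(U) = √(1.5) = 1.2247
  s(V) = √(4.7) = 2.1679

Step 3 — r_{ij} = s_{ij} / (s_i · s_j):
  r[U,U] = 1 (diagonal).
  r[U,V] = 0 / (1.2247 · 2.1679) = 0 / 2.6552 = 0
  r[V,V] = 1 (diagonal).

R is symmetric with unit diagonal. Assembling:

R = [[1, 0],
 [0, 1]]


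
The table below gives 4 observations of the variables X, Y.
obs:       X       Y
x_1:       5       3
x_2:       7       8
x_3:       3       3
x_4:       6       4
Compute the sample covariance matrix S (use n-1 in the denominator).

Step 1 — column means:
  mean(X) = (5 + 7 + 3 + 6) / 4 = 21/4 = 5.25
  mean(Y) = (3 + 8 + 3 + 4) / 4 = 18/4 = 4.5

Step 2 — sample covariance S[i,j] = (1/(n-1)) · Σ_k (x_{k,i} - mean_i) · (x_{k,j} - mean_j), with n-1 = 3.
  S[X,X] = ((-0.25)·(-0.25) + (1.75)·(1.75) + (-2.25)·(-2.25) + (0.75)·(0.75)) / 3 = 8.75/3 = 2.9167
  S[X,Y] = ((-0.25)·(-1.5) + (1.75)·(3.5) + (-2.25)·(-1.5) + (0.75)·(-0.5)) / 3 = 9.5/3 = 3.1667
  S[Y,Y] = ((-1.5)·(-1.5) + (3.5)·(3.5) + (-1.5)·(-1.5) + (-0.5)·(-0.5)) / 3 = 17/3 = 5.6667

S is symmetric (S[j,i] = S[i,j]). Assembling:

S = [[2.9167, 3.1667],
 [3.1667, 5.6667]]
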